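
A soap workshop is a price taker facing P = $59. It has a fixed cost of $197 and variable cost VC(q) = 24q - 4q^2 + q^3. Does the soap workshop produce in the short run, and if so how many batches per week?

Produce at q = 5

Variable cost is VC = 24q - 4q^2 + q^3, so AVC = VC/q = 24 - 4q + q^2 and MC = dTC/dq = 24 - 8q + 3q^2.
AVC hits its minimum where MC = AVC, at q = 2, giving min AVC = 24 - 4·2 + 2^2 = $20.
Since P = $59 ≥ min AVC = $20, price covers variable cost and the firm should produce.
P = MC gives -35 - 8q + 3q^2 = 0, with roots -7/3 and 5. Take the larger (rising MC): q* = 5.
Check: AVC at q = 5 is $29 ≤ P, so revenue covers variable cost.
Profit = P·q − TC = 59·5 − 342 = -$47, a loss, but smaller than the $197 fixed cost the firm would lose by shutting down.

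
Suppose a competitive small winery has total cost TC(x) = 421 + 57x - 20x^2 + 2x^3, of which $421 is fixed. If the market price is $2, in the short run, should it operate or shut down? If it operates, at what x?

From TC, MC = TC'(x) = 57 - 40x + 6x^2 and AVC = VC/x = 57 - 20x + 2x^2.
AVC hits its minimum where MC = AVC, at x = 5, giving min AVC = 57 - 20·5 + 2·5^2 = $7.
With P < min AVC ($2 < $7), every unit sold adds to the loss.
The firm minimizes its loss by shutting down and losing only its fixed cost of $421.

Shut down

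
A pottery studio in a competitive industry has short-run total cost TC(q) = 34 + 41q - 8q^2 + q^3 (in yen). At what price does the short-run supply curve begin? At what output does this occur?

¥25 per unit, at q = 4

The firm shuts down when price falls below the minimum of average variable cost. AVC = VC/q = 41 - 8q + q^2.
dAVC/dq = -8 + 2q = 0 gives q = 4. min AVC = 41 - 8·4 + 4^2 = 25.
The firm shuts down for any P below ¥25.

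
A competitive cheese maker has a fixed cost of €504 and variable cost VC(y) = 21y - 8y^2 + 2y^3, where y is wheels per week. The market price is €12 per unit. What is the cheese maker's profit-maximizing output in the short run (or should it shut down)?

Strip out fixed cost: VC = 21y - 8y^2 + 2y^3. Then AVC = 21 - 8y + 2y^2 and MC = 21 - 16y + 6y^2.
AVC is minimized where dAVC/dy = -8 + 4y = 0, at y = 2; min AVC = 21 - 8·2 + 2·2^2 = €13.
P = €12 lies below min AVC = €13; no output level covers variable cost.
The firm minimizes its loss by shutting down and losing only its fixed cost of €504.

Shut down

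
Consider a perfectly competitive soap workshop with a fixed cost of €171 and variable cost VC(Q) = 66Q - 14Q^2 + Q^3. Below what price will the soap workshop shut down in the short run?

The shutdown price is the minimum of AVC. VC = 66Q - 14Q^2 + Q^3, so AVC = 66 - 14Q + Q^2.
At the minimum of AVC, MC = AVC. MC = 66 - 28Q + 3Q^2; setting MC = AVC gives 2Q^2 - 14Q = 0, so Q = 7. min AVC = 17.
So the shutdown price is €17.

€17 per unit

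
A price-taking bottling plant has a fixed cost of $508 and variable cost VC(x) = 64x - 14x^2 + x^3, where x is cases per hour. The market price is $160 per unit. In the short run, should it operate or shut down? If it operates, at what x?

Produce at x = 12

Strip out fixed cost: VC = 64x - 14x^2 + x^3. Then AVC = 64 - 14x + x^2 and MC = 64 - 28x + 3x^2.
The AVC parabola has its vertex at x = 14/2 = 7, where AVC = 64 - 14·7 + 7^2 = $15.
P = $160 exceeds min AVC = $15, so the firm stays open.
Set P = MC: 160 = 64 - 28x + 3x^2 → -96 - 28x + 3x^2 = 0. The roots are x = -8/3 and x = 12; the profit-maximizing output is on the rising part of MC, so x* = 12.
Check: AVC at x = 12 is $40 ≤ P, so revenue covers variable cost.
Profit = P·x − TC = 160·12 − 988 = $932.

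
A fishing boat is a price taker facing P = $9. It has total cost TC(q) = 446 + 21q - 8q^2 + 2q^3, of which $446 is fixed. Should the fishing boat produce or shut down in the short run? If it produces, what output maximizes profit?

From TC, MC = TC'(q) = 21 - 16q + 6q^2 and AVC = VC/q = 21 - 8q + 2q^2.
The AVC parabola has its vertex at q = 8/4 = 2, where AVC = 21 - 8·2 + 2·2^2 = $13.
With P < min AVC ($9 < $13), every unit sold adds to the loss.
Best response: produce nothing and absorb the $446 fixed cost.

Shut down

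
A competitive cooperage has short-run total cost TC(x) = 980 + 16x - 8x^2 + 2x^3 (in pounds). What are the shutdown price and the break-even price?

Shutdown price = min AVC. AVC = 16 - 8x + 2x^2, with vertex at x = 2 and minimum £8.
ATC = 980/x + 16 - 8x + 2x^2. Setting dATC/dx = −980/x^2 − 8 + 4x = 0 gives x = 7 (since 4·7^3 − 8·7^2 = 980).
min ATC = 980/7 + 16 − 8·7 + 2·7^2 = £198. That is the break-even price.
Between these two prices the firm operates at a loss; above £198 it earns a profit.

Shutdown price = £8; break-even price = £198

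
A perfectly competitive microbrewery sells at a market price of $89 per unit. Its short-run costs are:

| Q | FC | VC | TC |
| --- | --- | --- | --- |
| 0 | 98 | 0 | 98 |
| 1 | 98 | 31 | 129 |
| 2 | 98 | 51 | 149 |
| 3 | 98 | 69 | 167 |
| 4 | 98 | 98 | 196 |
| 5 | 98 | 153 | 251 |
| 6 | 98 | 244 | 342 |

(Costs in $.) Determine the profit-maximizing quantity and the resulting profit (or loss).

Q = 5; profit = $194

Profit at each row (π = 89Q − TC): Q=0: -98; Q=1: -40; Q=2: 29; Q=3: 100; Q=4: 160; Q=5: 194; Q=6: 192.
Profit is maximized at Q = 5. AVC there is 153/5 = $30.60 ≤ P, so producing beats shutting down (which would give -$98).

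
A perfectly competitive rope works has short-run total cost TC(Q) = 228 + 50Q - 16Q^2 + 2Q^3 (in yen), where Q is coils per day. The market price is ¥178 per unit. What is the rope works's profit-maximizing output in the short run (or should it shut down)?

From TC, MC = TC'(Q) = 50 - 32Q + 6Q^2 and AVC = VC/Q = 50 - 16Q + 2Q^2.
AVC is minimized where dAVC/dQ = -16 + 4Q = 0, at Q = 4; min AVC = 50 - 16·4 + 2·4^2 = ¥18.
P = ¥178 exceeds min AVC = ¥18, so the firm stays open.
Solving P = MC: -128 - 32Q + 6Q^2 = 0 ⇒ Q = -8/3 or 8. On the upward-sloping branch, Q* = 8.
Check: AVC at Q = 8 is ¥50 ≤ P, so revenue covers variable cost.
Profit = P·Q − TC = 178·8 − 628 = ¥796.

Produce at Q = 8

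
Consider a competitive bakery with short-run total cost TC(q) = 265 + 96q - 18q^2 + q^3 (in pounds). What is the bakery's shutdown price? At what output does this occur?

The shutdown price is the minimum of AVC. VC = 96q - 18q^2 + q^3, so AVC = 96 - 18q + q^2.
dAVC/dq = -18 + 2q = 0 gives q = 9. min AVC = 96 - 18·9 + 9^2 = 15.
The firm shuts down for any P below £15.

£15 per unit, at q = 9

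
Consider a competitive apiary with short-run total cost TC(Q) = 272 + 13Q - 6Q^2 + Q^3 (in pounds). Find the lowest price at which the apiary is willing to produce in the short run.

£4 per unit

Short-run supply begins at min AVC. From VC = 13Q - 6Q^2 + Q^3, AVC = 13 - 6Q + Q^2.
At the minimum of AVC, MC = AVC. MC = 13 - 12Q + 3Q^2; setting MC = AVC gives 2Q^2 - 6Q = 0, so Q = 3. min AVC = 4.
The firm shuts down for any P below £4.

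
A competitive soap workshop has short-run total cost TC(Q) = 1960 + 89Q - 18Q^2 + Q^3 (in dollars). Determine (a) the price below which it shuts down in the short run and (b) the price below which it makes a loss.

Shutdown price = $8; break-even price = $173

AVC = 89 - 18Q + Q^2; minimized at Q = 9, giving min AVC = $8. That is the shutdown price.
ATC = 1960/Q + 89 - 18Q + Q^2. Setting dATC/dQ = −1960/Q^2 − 18 + 2Q = 0 gives Q = 14 (since 2·14^3 − 18·14^2 = 1960).
min ATC = 1960/14 + 89 − 18·14 + 14^2 = $173. That is the break-even price.
Between these two prices the firm operates at a loss; above $173 it earns a profit.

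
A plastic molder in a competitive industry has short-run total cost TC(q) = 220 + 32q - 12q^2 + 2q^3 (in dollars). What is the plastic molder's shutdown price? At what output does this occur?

$14 per unit, at q = 3

The shutdown price is the minimum of AVC. VC = 32q - 12q^2 + 2q^3, so AVC = 32 - 12q + 2q^2.
At the minimum of AVC, MC = AVC. MC = 32 - 24q + 6q^2; setting MC = AVC gives 4q^2 - 12q = 0, so q = 3. min AVC = 14.
For P < $14 the firm produces nothing.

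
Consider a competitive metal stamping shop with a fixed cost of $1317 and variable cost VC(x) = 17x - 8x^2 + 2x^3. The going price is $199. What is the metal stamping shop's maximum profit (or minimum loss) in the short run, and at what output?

Profit = -$337 at x = 7

AVC = 17 - 8x + 2x^2 has its minimum $9 at x = 2; price $199 clears that bar, so the firm operates.
MC = 17 - 16x + 6x^2. Setting P = MC and taking the root on the rising branch gives x* = 7.
TR = 199·7 = 1393. TC = 1317 + 413 = 1730. Profit = 1393 − 1730 = -$337.
By producing, the firm covers all variable cost plus $980 of fixed cost; shutting down would lose the full $1317.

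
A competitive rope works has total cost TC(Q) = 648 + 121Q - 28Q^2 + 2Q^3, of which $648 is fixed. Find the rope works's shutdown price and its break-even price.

Shutdown price = $23; break-even price = $103

Shutdown price = min AVC. AVC = 121 - 28Q + 2Q^2, with vertex at Q = 7 and minimum $23.
ATC = 648/Q + 121 - 28Q + 2Q^2. Setting dATC/dQ = −648/Q^2 − 28 + 4Q = 0 gives Q = 9 (since 4·9^3 − 28·9^2 = 648).
min ATC = 648/9 + 121 − 28·9 + 2·9^2 = $103. That is the break-even price.
Between these two prices the firm operates at a loss; above $103 it earns a profit.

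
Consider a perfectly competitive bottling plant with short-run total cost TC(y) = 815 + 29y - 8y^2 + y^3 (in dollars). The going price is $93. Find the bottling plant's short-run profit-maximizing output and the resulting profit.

AVC = 29 - 8y + y^2 has its minimum $13 at y = 4; price $93 clears that bar, so the firm operates.
With MC = 29 - 16y + 3y^2, P = MC on the upward-sloping part at y* = 8.
TR = 93·8 = 744. TC = 815 + 232 = 1047. Profit = 744 − 1047 = -$303.
By producing, the firm covers all variable cost plus $512 of fixed cost; shutting down would lose the full $815.

Profit = -$303 at y = 8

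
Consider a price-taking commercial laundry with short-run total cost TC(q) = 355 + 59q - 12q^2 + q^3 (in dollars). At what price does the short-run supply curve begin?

$23 per unit

The firm shuts down when price falls below the minimum of average variable cost. AVC = VC/q = 59 - 12q + q^2.
At the minimum of AVC, MC = AVC. MC = 59 - 24q + 3q^2; setting MC = AVC gives 2q^2 - 12q = 0, so q = 6. min AVC = 23.
For P < $23 the firm produces nothing.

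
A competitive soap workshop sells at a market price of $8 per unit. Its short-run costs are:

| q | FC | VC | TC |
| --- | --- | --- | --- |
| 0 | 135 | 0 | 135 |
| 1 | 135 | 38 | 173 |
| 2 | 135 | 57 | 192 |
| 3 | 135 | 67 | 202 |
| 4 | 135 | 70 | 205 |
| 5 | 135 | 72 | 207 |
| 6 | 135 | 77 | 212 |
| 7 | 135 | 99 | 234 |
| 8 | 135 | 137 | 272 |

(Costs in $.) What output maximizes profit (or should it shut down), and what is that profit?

Tabulate TR − TC: q=0: -135; q=1: -165; q=2: -176; q=3: -178; q=4: -173; q=5: -167; q=6: -164; q=7: -178; q=8: -208.
Profit is highest at q = 0. Equivalently, the lowest AVC in the table is 77/6 ≈ $12.83 at q = 6, and P = $8 falls below it — price never covers variable cost, so the firm shuts down and loses only its fixed cost.

q = 0 (shut down); profit = -$135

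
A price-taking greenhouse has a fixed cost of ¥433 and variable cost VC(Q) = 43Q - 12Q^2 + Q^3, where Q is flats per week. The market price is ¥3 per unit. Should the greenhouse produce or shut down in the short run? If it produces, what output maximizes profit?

From TC, MC = TC'(Q) = 43 - 24Q + 3Q^2 and AVC = VC/Q = 43 - 12Q + Q^2.
AVC is minimized where dAVC/dQ = -12 + 2Q = 0, at Q = 6; min AVC = 43 - 12·6 + 6^2 = ¥7.
With P < min AVC (¥3 < ¥7), every unit sold adds to the loss.
Best response: produce nothing and absorb the ¥433 fixed cost.

Shut down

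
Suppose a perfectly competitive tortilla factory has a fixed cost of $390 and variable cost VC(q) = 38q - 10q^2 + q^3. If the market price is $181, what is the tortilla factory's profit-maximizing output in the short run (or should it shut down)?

Produce at q = 11

Variable cost is VC = 38q - 10q^2 + q^3, so AVC = VC/q = 38 - 10q + q^2 and MC = dTC/dq = 38 - 20q + 3q^2.
AVC is minimized where dAVC/dq = -10 + 2q = 0, at q = 5; min AVC = 38 - 10·5 + 5^2 = $13.
Since P = $181 ≥ min AVC = $13, price covers variable cost and the firm should produce.
Solving P = MC: -143 - 20q + 3q^2 = 0 ⇒ q = -13/3 or 11. On the upward-sloping branch, q* = 11.
Check: AVC at q = 11 is $49 ≤ P, so revenue covers variable cost.
Profit = P·q − TC = 181·11 − 929 = $1062.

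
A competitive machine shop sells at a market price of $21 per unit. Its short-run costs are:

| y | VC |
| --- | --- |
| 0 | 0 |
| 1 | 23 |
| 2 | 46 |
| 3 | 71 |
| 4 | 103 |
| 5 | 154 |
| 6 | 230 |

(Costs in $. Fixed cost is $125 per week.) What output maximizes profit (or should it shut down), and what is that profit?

Compute π = P·y − TC at each output: y=0: -125; y=1: -127; y=2: -129; y=3: -133; y=4: -144; y=5: -174; y=6: -229.
Profit is highest at y = 0. Equivalently, the lowest AVC in the table is 23/1 ≈ $23 at y = 1, and P = $21 falls below it — price never covers variable cost, so the firm shuts down and loses only its fixed cost.

y = 0 (shut down); profit = -$125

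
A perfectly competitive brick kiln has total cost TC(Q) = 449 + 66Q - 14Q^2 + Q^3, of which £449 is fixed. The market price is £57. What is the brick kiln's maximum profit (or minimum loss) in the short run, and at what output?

Profit = -£125 at Q = 9

AVC = 66 - 14Q + Q^2; min AVC = £17 at Q = 7. Since P = £57 ≥ min AVC, the firm produces.
MC = 66 - 28Q + 3Q^2. Setting P = MC and taking the root on the rising branch gives Q* = 9.
TR = 57·9 = 513. TC = 449 + 189 = 638. Profit = 513 − 638 = -£125.
By producing, the firm covers all variable cost plus £324 of fixed cost; shutting down would lose the full £449.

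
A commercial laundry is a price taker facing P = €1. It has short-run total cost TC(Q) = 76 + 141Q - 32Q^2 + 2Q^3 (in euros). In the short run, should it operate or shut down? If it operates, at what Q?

Variable cost is VC = 141Q - 32Q^2 + 2Q^3, so AVC = VC/Q = 141 - 32Q + 2Q^2 and MC = dTC/dQ = 141 - 64Q + 6Q^2.
AVC hits its minimum where MC = AVC, at Q = 8, giving min AVC = 141 - 32·8 + 2·8^2 = €13.
P = €1 lies below min AVC = €13; no output level covers variable cost.
Shutting down limits the loss to fixed cost, €76.

Shut down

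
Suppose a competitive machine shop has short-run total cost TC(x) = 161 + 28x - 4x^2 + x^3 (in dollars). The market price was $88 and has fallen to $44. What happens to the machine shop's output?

MC = 28 - 8x + 3x^2; the shutdown threshold is min AVC = $24 (at x = 2).
At P = $88 ≥ min AVC, set P = MC on the rising branch: x = 6.
At P = $44 ≥ min AVC, set P = MC: x = 4. The firm stays open but cuts output.

Output falls from 6 to 4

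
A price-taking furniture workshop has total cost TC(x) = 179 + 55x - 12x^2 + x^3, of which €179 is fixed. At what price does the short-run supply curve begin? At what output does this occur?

€19 per unit, at x = 6

The firm shuts down when price falls below the minimum of average variable cost. AVC = VC/x = 55 - 12x + x^2.
dAVC/dx = -12 + 2x = 0 gives x = 6. min AVC = 55 - 12·6 + 6^2 = 19.
The firm shuts down for any P below €19.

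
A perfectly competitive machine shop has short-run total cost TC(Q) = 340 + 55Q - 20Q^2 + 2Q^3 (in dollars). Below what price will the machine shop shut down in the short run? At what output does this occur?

Short-run supply begins at min AVC. From VC = 55Q - 20Q^2 + 2Q^3, AVC = 55 - 20Q + 2Q^2.
dAVC/dQ = -20 + 4Q = 0 gives Q = 5. min AVC = 55 - 20·5 + 2·5^2 = 5.
For P < $5 the firm produces nothing.

$5 per unit, at Q = 5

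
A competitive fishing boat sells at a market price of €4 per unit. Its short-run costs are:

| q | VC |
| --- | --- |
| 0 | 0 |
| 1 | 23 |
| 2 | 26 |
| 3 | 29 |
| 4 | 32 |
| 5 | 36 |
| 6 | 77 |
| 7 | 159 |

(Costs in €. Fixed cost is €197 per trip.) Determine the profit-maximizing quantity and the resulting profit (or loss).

q = 0 (shut down); profit = -€197

Compute π = P·q − TC at each output: q=0: -197; q=1: -216; q=2: -215; q=3: -214; q=4: -213; q=5: -213; q=6: -250; q=7: -328.
Profit is highest at q = 0. Equivalently, the lowest AVC in the table is 36/5 ≈ €7.20 at q = 5, and P = €4 falls below it — price never covers variable cost, so the firm shuts down and loses only its fixed cost.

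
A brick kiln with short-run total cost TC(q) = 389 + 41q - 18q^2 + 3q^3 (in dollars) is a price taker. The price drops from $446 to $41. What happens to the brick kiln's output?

Output falls from 9 to 4

AVC = 41 - 18q + 3q^2, minimized at q = 3 where min AVC = $14. MC = 41 - 36q + 9q^2.
With P = $446 above the shutdown price, P = MC gives q = 9.
At P = $41 ≥ min AVC, set P = MC: q = 4. The firm stays open but cuts output.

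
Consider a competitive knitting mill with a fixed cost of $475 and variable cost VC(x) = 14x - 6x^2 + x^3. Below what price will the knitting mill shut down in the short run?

The firm shuts down when price falls below the minimum of average variable cost. AVC = VC/x = 14 - 6x + x^2.
At the minimum of AVC, MC = AVC. MC = 14 - 12x + 3x^2; setting MC = AVC gives 2x^2 - 6x = 0, so x = 3. min AVC = 5.
For P < $5 the firm produces nothing.

$5 per unit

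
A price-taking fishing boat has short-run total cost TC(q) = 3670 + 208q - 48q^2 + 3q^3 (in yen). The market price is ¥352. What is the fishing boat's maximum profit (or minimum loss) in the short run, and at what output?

AVC = 208 - 48q + 3q^2; min AVC = ¥16 at q = 8. Since P = ¥352 ≥ min AVC, the firm produces.
With MC = 208 - 96q + 9q^2, P = MC on the upward-sloping part at q* = 12.
TR = 352·12 = 4224. TC = 3670 + 768 = 4438. Profit = 4224 − 4438 = -¥214.
That loss of ¥214 beats the ¥3670 the firm would lose by shutting down; producing recovers ¥3456 of fixed cost.

Profit = -¥214 at q = 12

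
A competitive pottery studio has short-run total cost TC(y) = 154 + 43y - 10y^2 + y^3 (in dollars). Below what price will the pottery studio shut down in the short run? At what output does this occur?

The firm shuts down when price falls below the minimum of average variable cost. AVC = VC/y = 43 - 10y + y^2.
At the minimum of AVC, MC = AVC. MC = 43 - 20y + 3y^2; setting MC = AVC gives 2y^2 - 10y = 0, so y = 5. min AVC = 18.
The firm shuts down for any P below $18.

$18 per unit, at y = 5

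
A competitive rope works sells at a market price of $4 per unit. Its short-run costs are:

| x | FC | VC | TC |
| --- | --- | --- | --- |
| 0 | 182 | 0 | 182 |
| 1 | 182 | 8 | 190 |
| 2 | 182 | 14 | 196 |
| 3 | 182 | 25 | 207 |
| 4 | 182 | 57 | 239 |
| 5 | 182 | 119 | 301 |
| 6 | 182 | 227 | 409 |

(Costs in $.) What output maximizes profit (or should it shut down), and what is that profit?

Profit at each row (π = 4x − TC): x=0: -182; x=1: -186; x=2: -188; x=3: -195; x=4: -223; x=5: -281; x=6: -385.
Profit is highest at x = 0. Equivalently, the lowest AVC in the table is 14/2 ≈ $7 at x = 2, and P = $4 falls below it — price never covers variable cost, so the firm shuts down and loses only its fixed cost.

x = 0 (shut down); profit = -$182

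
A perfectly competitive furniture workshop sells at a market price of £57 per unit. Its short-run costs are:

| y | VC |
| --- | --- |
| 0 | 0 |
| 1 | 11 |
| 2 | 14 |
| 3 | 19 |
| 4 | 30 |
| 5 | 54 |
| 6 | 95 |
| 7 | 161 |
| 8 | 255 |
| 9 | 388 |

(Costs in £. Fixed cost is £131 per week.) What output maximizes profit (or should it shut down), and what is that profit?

Profit at each row (π = 57y − TC): y=0: -131; y=1: -85; y=2: -31; y=3: 21; y=4: 67; y=5: 100; y=6: 116; y=7: 107; y=8: 70; y=9: -6.
Profit is maximized at y = 6. AVC there is 95/6 = £15.83 ≤ P, so producing beats shutting down (which would give -£131).

y = 6; profit = £116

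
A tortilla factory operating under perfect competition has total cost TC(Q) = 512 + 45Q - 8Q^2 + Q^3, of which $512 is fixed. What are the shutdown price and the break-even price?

Shutdown price = $29; break-even price = $109

Shutdown price = min AVC. AVC = 45 - 8Q + Q^2, with vertex at Q = 4 and minimum $29.
ATC = 512/Q + 45 - 8Q + Q^2. Setting dATC/dQ = −512/Q^2 − 8 + 2Q = 0 gives Q = 8 (since 2·8^3 − 8·8^2 = 512).
min ATC = 512/8 + 45 − 8·8 + 8^2 = $109. That is the break-even price.
Between these two prices the firm operates at a loss; above $109 it earns a profit.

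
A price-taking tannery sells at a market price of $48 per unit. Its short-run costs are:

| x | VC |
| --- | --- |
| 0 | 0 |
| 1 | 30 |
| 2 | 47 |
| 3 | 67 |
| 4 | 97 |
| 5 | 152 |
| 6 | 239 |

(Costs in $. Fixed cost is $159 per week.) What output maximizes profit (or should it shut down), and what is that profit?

x = 4; profit = -$64

Tabulate TR − TC: x=0: -159; x=1: -141; x=2: -110; x=3: -82; x=4: -64; x=5: -71; x=6: -110.
Profit is maximized at x = 4. AVC there is 97/4 = $24.25 ≤ P, so producing beats shutting down (which would give -$159).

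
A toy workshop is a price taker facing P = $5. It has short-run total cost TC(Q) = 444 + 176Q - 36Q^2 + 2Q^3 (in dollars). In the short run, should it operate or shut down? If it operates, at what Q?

Variable cost is VC = 176Q - 36Q^2 + 2Q^3, so AVC = VC/Q = 176 - 36Q + 2Q^2 and MC = dTC/dQ = 176 - 72Q + 6Q^2.
AVC hits its minimum where MC = AVC, at Q = 9, giving min AVC = 176 - 36·9 + 2·9^2 = $14.
P = $5 lies below min AVC = $14; no output level covers variable cost.
Best response: produce nothing and absorb the $444 fixed cost.

Shut down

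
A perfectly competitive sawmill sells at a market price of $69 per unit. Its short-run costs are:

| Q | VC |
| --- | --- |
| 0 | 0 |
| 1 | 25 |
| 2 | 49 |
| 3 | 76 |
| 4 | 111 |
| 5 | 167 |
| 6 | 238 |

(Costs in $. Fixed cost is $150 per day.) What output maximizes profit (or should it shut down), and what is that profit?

Q = 5; profit = $28

Profit at each row (π = 69Q − TC): Q=0: -150; Q=1: -106; Q=2: -61; Q=3: -19; Q=4: 15; Q=5: 28; Q=6: 26.
Profit is maximized at Q = 5. AVC there is 167/5 = $33.40 ≤ P, so producing beats shutting down (which would give -$150).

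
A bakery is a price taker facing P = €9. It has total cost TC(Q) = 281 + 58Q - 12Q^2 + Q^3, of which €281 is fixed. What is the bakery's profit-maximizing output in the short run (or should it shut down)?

Shut down

Strip out fixed cost: VC = 58Q - 12Q^2 + Q^3. Then AVC = 58 - 12Q + Q^2 and MC = 58 - 24Q + 3Q^2.
The AVC parabola has its vertex at Q = 12/2 = 6, where AVC = 58 - 12·6 + 6^2 = €22.
P = €9 lies below min AVC = €22; no output level covers variable cost.
The firm minimizes its loss by shutting down and losing only its fixed cost of €281.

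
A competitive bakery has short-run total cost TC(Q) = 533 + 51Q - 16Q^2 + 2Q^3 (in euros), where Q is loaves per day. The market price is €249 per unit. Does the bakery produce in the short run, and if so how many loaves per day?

Produce at Q = 9

Strip out fixed cost: VC = 51Q - 16Q^2 + 2Q^3. Then AVC = 51 - 16Q + 2Q^2 and MC = 51 - 32Q + 6Q^2.
AVC is minimized where dAVC/dQ = -16 + 4Q = 0, at Q = 4; min AVC = 51 - 16·4 + 2·4^2 = €19.
P = €249 exceeds min AVC = €19, so the firm stays open.
P = MC gives -198 - 32Q + 6Q^2 = 0, with roots -11/3 and 9. Take the larger (rising MC): Q* = 9.
Check: AVC at Q = 9 is €69 ≤ P, so revenue covers variable cost.
Profit = P·Q − TC = 249·9 − 1154 = €1087.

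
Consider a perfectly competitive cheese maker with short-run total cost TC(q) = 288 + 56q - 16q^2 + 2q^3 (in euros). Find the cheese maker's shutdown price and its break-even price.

Shutdown price = €24; break-even price = €80

Shutdown price = min AVC. AVC = 56 - 16q + 2q^2, with vertex at q = 4 and minimum €24.
ATC = 288/q + 56 - 16q + 2q^2. Setting dATC/dq = −288/q^2 − 16 + 4q = 0 gives q = 6 (since 4·6^3 − 16·6^2 = 288).
min ATC = 288/6 + 56 − 16·6 + 2·6^2 = €80. That is the break-even price.
For €24 ≤ P < €80 the firm produces at a loss; below €24 it shuts down.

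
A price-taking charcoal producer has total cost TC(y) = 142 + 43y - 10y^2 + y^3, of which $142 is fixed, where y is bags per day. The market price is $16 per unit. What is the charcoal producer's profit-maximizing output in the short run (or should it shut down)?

Shut down

Variable cost is VC = 43y - 10y^2 + y^3, so AVC = VC/y = 43 - 10y + y^2 and MC = dTC/dy = 43 - 20y + 3y^2.
AVC hits its minimum where MC = AVC, at y = 5, giving min AVC = 43 - 10·5 + 5^2 = $18.
With P < min AVC ($16 < $18), every unit sold adds to the loss.
Shutting down limits the loss to fixed cost, $142.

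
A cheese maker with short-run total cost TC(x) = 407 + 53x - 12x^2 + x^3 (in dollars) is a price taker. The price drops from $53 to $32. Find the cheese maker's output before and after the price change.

Output falls from 8 to 7

MC = 53 - 24x + 3x^2; the shutdown threshold is min AVC = $17 (at x = 6).
At P = $53 ≥ min AVC, set P = MC on the rising branch: x = 8.
At P = $32 ≥ min AVC, set P = MC: x = 7. The firm stays open but cuts output.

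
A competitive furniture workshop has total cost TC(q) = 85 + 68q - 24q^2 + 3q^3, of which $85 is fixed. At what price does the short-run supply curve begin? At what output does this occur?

The firm shuts down when price falls below the minimum of average variable cost. AVC = VC/q = 68 - 24q + 3q^2.
dAVC/dq = -24 + 6q = 0 gives q = 4. min AVC = 68 - 24·4 + 3·4^2 = 20.
The firm shuts down for any P below $20.

$20 per unit, at q = 4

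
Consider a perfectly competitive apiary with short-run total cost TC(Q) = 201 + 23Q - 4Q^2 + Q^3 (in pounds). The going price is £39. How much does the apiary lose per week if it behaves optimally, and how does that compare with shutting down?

AVC = 23 - 4Q + Q^2; min AVC = £19 at Q = 2. Since P = £39 ≥ min AVC, the firm produces.
MC = 23 - 8Q + 3Q^2. Setting P = MC and taking the root on the rising branch gives Q* = 4.
TR = 39·4 = 156. TC = 201 + 92 = 293. Profit = 156 − 293 = -£137.
That loss of £137 beats the £201 the firm would lose by shutting down; producing recovers £64 of fixed cost.

Profit = -£137 at Q = 4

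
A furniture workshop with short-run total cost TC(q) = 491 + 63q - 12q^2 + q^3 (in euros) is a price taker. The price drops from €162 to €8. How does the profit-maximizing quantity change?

Output falls from 11 to 0 (the firm shuts down)

AVC = 63 - 12q + q^2, minimized at q = 6 where min AVC = €27. MC = 63 - 24q + 3q^2.
At P = €162 ≥ min AVC, set P = MC on the rising branch: q = 11.
At P = €8 < min AVC = €27, price no longer covers variable cost at any output, so the firm shuts down: q = 0.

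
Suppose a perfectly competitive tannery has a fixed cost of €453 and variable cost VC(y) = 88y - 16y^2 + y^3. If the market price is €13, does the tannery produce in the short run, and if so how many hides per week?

Variable cost is VC = 88y - 16y^2 + y^3, so AVC = VC/y = 88 - 16y + y^2 and MC = dTC/dy = 88 - 32y + 3y^2.
AVC is minimized where dAVC/dy = -16 + 2y = 0, at y = 8; min AVC = 88 - 16·8 + 8^2 = €24.
P = €13 lies below min AVC = €24; no output level covers variable cost.
Best response: produce nothing and absorb the €453 fixed cost.

Shut down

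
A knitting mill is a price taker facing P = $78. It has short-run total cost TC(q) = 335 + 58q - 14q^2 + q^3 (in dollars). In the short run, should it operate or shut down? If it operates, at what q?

Produce at q = 10

Strip out fixed cost: VC = 58q - 14q^2 + q^3. Then AVC = 58 - 14q + q^2 and MC = 58 - 28q + 3q^2.
AVC hits its minimum where MC = AVC, at q = 7, giving min AVC = 58 - 14·7 + 7^2 = $9.
Because $78 ≥ $9, revenue can cover variable cost; the firm operates.
P = MC gives -20 - 28q + 3q^2 = 0, with roots -2/3 and 10. Take the larger (rising MC): q* = 10.
Check: AVC at q = 10 is $18 ≤ P, so revenue covers variable cost.
Profit = P·q − TC = 78·10 − 515 = $265.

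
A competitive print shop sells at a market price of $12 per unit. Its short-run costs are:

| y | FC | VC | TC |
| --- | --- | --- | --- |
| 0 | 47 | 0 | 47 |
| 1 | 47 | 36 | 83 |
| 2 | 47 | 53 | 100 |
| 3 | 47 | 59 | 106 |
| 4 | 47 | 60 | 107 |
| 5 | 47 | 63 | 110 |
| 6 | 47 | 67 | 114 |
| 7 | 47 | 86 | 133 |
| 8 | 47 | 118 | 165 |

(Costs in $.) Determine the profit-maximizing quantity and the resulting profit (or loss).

y = 6; profit = -$42

Profit at each row (π = 12y − TC): y=0: -47; y=1: -71; y=2: -76; y=3: -70; y=4: -59; y=5: -50; y=6: -42; y=7: -49; y=8: -69.
Profit is maximized at y = 6. AVC there is 67/6 = $11.17 ≤ P, so producing beats shutting down (which would give -$47).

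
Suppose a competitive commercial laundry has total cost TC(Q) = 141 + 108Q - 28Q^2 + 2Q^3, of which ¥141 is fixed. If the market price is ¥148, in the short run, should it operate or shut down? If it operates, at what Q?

Produce at Q = 10

From TC, MC = TC'(Q) = 108 - 56Q + 6Q^2 and AVC = VC/Q = 108 - 28Q + 2Q^2.
The AVC parabola has its vertex at Q = 28/4 = 7, where AVC = 108 - 28·7 + 2·7^2 = ¥10.
Because ¥148 ≥ ¥10, revenue can cover variable cost; the firm operates.
Set P = MC: 148 = 108 - 56Q + 6Q^2 → -40 - 56Q + 6Q^2 = 0. The roots are Q = -2/3 and Q = 10; the profit-maximizing output is on the rising part of MC, so Q* = 10.
Check: AVC at Q = 10 is ¥28 ≤ P, so revenue covers variable cost.
Profit = P·Q − TC = 148·10 − 421 = ¥1059.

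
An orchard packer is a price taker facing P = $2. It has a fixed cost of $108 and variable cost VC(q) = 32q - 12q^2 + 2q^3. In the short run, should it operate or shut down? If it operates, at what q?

Variable cost is VC = 32q - 12q^2 + 2q^3, so AVC = VC/q = 32 - 12q + 2q^2 and MC = dTC/dq = 32 - 24q + 6q^2.
AVC hits its minimum where MC = AVC, at q = 3, giving min AVC = 32 - 12·3 + 2·3^2 = $14.
Since P = $2 < min AVC = $14, price fails to cover variable cost at any output.
Shutting down limits the loss to fixed cost, $108.

Shut down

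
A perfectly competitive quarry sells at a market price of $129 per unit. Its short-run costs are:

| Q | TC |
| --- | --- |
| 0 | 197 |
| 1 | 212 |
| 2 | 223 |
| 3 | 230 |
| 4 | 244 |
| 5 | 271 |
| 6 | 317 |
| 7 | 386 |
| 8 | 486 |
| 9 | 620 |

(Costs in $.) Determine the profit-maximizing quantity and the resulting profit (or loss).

Q = 8; profit = $546

Tabulate TR − TC: Q=0: -197; Q=1: -83; Q=2: 35; Q=3: 157; Q=4: 272; Q=5: 374; Q=6: 457; Q=7: 517; Q=8: 546; Q=9: 541.
Profit is maximized at Q = 8. AVC there is 289/8 = $36.12 ≤ P, so producing beats shutting down (which would give -$197).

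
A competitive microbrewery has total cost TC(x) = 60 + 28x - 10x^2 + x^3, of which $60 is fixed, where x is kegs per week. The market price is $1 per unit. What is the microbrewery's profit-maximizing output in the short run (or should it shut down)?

Strip out fixed cost: VC = 28x - 10x^2 + x^3. Then AVC = 28 - 10x + x^2 and MC = 28 - 20x + 3x^2.
The AVC parabola has its vertex at x = 10/2 = 5, where AVC = 28 - 10·5 + 5^2 = $3.
P = $1 lies below min AVC = $3; no output level covers variable cost.
Shutting down limits the loss to fixed cost, $60.

Shut down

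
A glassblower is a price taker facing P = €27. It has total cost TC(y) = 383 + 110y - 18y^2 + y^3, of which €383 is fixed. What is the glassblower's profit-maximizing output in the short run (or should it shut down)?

Strip out fixed cost: VC = 110y - 18y^2 + y^3. Then AVC = 110 - 18y + y^2 and MC = 110 - 36y + 3y^2.
AVC hits its minimum where MC = AVC, at y = 9, giving min AVC = 110 - 18·9 + 9^2 = €29.
Since P = €27 < min AVC = €29, price fails to cover variable cost at any output.
Shutting down limits the loss to fixed cost, €383.

Shut down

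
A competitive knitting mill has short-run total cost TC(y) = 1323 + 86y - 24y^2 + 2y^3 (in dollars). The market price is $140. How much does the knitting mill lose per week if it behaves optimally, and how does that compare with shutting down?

Profit = -$351 at y = 9

AVC = 86 - 24y + 2y^2; min AVC = $14 at y = 6. Since P = $140 ≥ min AVC, the firm produces.
With MC = 86 - 48y + 6y^2, P = MC on the upward-sloping part at y* = 9.
TR = 140·9 = 1260. TC = 1323 + 288 = 1611. Profit = 1260 − 1611 = -$351.
That loss of $351 beats the $1323 the firm would lose by shutting down; producing recovers $972 of fixed cost.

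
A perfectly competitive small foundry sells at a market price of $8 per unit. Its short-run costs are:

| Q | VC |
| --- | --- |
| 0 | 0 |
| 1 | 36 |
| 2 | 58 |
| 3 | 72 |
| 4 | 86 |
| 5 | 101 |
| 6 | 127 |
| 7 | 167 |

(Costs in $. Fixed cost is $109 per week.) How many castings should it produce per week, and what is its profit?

Compute π = P·Q − TC at each output: Q=0: -109; Q=1: -137; Q=2: -151; Q=3: -157; Q=4: -163; Q=5: -170; Q=6: -188; Q=7: -220.
Profit is highest at Q = 0. Equivalently, the lowest AVC in the table is 101/5 ≈ $20.20 at Q = 5, and P = $8 falls below it — price never covers variable cost, so the firm shuts down and loses only its fixed cost.

Q = 0 (shut down); profit = -$109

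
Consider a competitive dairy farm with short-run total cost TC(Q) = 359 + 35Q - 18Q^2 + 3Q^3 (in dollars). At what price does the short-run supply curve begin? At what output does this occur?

$8 per unit, at Q = 3

The shutdown price is the minimum of AVC. VC = 35Q - 18Q^2 + 3Q^3, so AVC = 35 - 18Q + 3Q^2.
dAVC/dQ = -18 + 6Q = 0 gives Q = 3. min AVC = 35 - 18·3 + 3·3^2 = 8.
For P < $8 the firm produces nothing.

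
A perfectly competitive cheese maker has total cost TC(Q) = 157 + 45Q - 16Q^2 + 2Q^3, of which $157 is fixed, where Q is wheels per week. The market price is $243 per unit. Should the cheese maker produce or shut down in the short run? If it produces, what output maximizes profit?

From TC, MC = TC'(Q) = 45 - 32Q + 6Q^2 and AVC = VC/Q = 45 - 16Q + 2Q^2.
AVC is minimized where dAVC/dQ = -16 + 4Q = 0, at Q = 4; min AVC = 45 - 16·4 + 2·4^2 = $13.
Since P = $243 ≥ min AVC = $13, price covers variable cost and the firm should produce.
Set P = MC: 243 = 45 - 32Q + 6Q^2 → -198 - 32Q + 6Q^2 = 0. The roots are Q = -11/3 and Q = 9; the profit-maximizing output is on the rising part of MC, so Q* = 9.
Check: AVC at Q = 9 is $63 ≤ P, so revenue covers variable cost.
Profit = P·Q − TC = 243·9 − 724 = $1463.

Produce at Q = 9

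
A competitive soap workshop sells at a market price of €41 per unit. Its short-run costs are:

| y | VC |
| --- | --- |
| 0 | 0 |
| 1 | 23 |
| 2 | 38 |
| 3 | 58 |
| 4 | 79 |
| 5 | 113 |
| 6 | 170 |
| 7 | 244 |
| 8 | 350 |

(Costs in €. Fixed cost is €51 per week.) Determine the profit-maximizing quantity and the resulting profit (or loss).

y = 5; profit = €41

Profit at each row (π = 41y − TC): y=0: -51; y=1: -33; y=2: -7; y=3: 14; y=4: 34; y=5: 41; y=6: 25; y=7: -8; y=8: -73.
Profit is maximized at y = 5. AVC there is 113/5 = €22.60 ≤ P, so producing beats shutting down (which would give -€51).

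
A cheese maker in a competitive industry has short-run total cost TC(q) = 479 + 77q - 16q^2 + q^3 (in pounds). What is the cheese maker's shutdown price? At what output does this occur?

Short-run supply begins at min AVC. From VC = 77q - 16q^2 + q^3, AVC = 77 - 16q + q^2.
dAVC/dq = -16 + 2q = 0 gives q = 8. min AVC = 77 - 16·8 + 8^2 = 13.
The firm shuts down for any P below £13.

£13 per unit, at q = 8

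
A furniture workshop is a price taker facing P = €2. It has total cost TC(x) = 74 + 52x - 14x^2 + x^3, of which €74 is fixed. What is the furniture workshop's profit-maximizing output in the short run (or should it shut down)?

Shut down

Strip out fixed cost: VC = 52x - 14x^2 + x^3. Then AVC = 52 - 14x + x^2 and MC = 52 - 28x + 3x^2.
AVC hits its minimum where MC = AVC, at x = 7, giving min AVC = 52 - 14·7 + 7^2 = €3.
P = €2 lies below min AVC = €3; no output level covers variable cost.
Shutting down limits the loss to fixed cost, €74.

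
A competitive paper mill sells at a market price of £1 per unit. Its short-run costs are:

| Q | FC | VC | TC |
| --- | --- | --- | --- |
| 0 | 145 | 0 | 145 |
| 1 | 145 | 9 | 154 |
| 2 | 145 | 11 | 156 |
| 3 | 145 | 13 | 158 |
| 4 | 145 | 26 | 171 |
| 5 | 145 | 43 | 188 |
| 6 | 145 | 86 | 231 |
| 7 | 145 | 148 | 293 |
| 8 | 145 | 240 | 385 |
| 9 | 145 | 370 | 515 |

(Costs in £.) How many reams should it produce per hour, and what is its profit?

Q = 0 (shut down); profit = -£145

Profit at each row (π = 1Q − TC): Q=0: -145; Q=1: -153; Q=2: -154; Q=3: -155; Q=4: -167; Q=5: -183; Q=6: -225; Q=7: -286; Q=8: -377; Q=9: -506.
Profit is highest at Q = 0. Equivalently, the lowest AVC in the table is 13/3 ≈ £4.33 at Q = 3, and P = £1 falls below it — price never covers variable cost, so the firm shuts down and loses only its fixed cost.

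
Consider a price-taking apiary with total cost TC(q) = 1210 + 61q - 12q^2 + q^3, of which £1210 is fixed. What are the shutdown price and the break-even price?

Shutdown price = £25; break-even price = £160

Shutdown price = min AVC. AVC = 61 - 12q + q^2, with vertex at q = 6 and minimum £25.
ATC = 1210/q + 61 - 12q + q^2. Setting dATC/dq = −1210/q^2 − 12 + 2q = 0 gives q = 11 (since 2·11^3 − 12·11^2 = 1210).
min ATC = 1210/11 + 61 − 12·11 + 11^2 = £160. That is the break-even price.
Between these two prices the firm operates at a loss; above £160 it earns a profit.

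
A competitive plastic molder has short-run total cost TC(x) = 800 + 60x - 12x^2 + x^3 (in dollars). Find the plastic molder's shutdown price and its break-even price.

Shutdown price = $24; break-even price = $120

AVC = 60 - 12x + x^2; minimized at x = 6, giving min AVC = $24. That is the shutdown price.
ATC = 800/x + 60 - 12x + x^2. Setting dATC/dx = −800/x^2 − 12 + 2x = 0 gives x = 10 (since 2·10^3 − 12·10^2 = 800).
min ATC = 800/10 + 60 − 12·10 + 10^2 = $120. That is the break-even price.
For $24 ≤ P < $120 the firm produces at a loss; below $24 it shuts down.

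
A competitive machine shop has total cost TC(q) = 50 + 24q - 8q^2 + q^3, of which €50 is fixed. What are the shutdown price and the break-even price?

Shutdown price = min AVC. AVC = 24 - 8q + q^2, with vertex at q = 4 and minimum €8.
ATC = 50/q + 24 - 8q + q^2. Setting dATC/dq = −50/q^2 − 8 + 2q = 0 gives q = 5 (since 2·5^3 − 8·5^2 = 50).
min ATC = 50/5 + 24 − 8·5 + 5^2 = €19. That is the break-even price.
For €8 ≤ P < €19 the firm produces at a loss; below €8 it shuts down.

Shutdown price = €8; break-even price = €19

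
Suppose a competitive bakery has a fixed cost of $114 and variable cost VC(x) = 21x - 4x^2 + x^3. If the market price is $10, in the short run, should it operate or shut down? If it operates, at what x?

Shut down

Variable cost is VC = 21x - 4x^2 + x^3, so AVC = VC/x = 21 - 4x + x^2 and MC = dTC/dx = 21 - 8x + 3x^2.
The AVC parabola has its vertex at x = 4/2 = 2, where AVC = 21 - 4·2 + 2^2 = $17.
With P < min AVC ($10 < $17), every unit sold adds to the loss.
Shutting down limits the loss to fixed cost, $114.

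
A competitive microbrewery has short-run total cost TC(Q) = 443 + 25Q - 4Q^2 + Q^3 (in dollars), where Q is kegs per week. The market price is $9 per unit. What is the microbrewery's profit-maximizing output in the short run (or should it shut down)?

Variable cost is VC = 25Q - 4Q^2 + Q^3, so AVC = VC/Q = 25 - 4Q + Q^2 and MC = dTC/dQ = 25 - 8Q + 3Q^2.
AVC is minimized where dAVC/dQ = -4 + 2Q = 0, at Q = 2; min AVC = 25 - 4·2 + 2^2 = $21.
Since P = $9 < min AVC = $21, price fails to cover variable cost at any output.
Shutting down limits the loss to fixed cost, $443.

Shut down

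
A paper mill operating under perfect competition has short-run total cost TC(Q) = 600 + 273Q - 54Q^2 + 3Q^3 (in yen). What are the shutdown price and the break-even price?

AVC = 273 - 54Q + 3Q^2; minimized at Q = 9, giving min AVC = ¥30. That is the shutdown price.
ATC = 600/Q + 273 - 54Q + 3Q^2. Setting dATC/dQ = −600/Q^2 − 54 + 6Q = 0 gives Q = 10 (since 6·10^3 − 54·10^2 = 600).
min ATC = 600/10 + 273 − 54·10 + 3·10^2 = ¥93. That is the break-even price.
Between these two prices the firm operates at a loss; above ¥93 it earns a profit.

Shutdown price = ¥30; break-even price = ¥93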